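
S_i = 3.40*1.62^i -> [3.4, 5.51, 8.92, 14.46, 23.42]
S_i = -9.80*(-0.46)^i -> [-9.8, 4.51, -2.07, 0.95, -0.44]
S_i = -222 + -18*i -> [-222, -240, -258, -276, -294]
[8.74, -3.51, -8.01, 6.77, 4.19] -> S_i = Random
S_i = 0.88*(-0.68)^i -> [0.88, -0.6, 0.41, -0.28, 0.19]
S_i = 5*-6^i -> [5, -30, 180, -1080, 6480]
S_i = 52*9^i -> [52, 468, 4212, 37908, 341172]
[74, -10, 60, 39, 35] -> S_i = Random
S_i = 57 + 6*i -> [57, 63, 69, 75, 81]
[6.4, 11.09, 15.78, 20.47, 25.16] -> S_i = 6.40 + 4.69*i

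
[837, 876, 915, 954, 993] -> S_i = 837 + 39*i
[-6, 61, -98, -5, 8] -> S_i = Random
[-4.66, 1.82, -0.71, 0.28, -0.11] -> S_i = -4.66*(-0.39)^i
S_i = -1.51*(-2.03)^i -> [-1.51, 3.07, -6.22, 12.63, -25.64]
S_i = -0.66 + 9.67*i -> [-0.66, 9.01, 18.68, 28.35, 38.02]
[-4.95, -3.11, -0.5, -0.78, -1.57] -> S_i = Random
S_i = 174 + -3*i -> [174, 171, 168, 165, 162]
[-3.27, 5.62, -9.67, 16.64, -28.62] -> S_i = -3.27*(-1.72)^i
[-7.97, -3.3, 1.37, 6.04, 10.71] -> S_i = -7.97 + 4.67*i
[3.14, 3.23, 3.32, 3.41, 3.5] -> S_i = 3.14 + 0.09*i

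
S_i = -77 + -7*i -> [-77, -84, -91, -98, -105]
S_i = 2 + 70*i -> [2, 72, 142, 212, 282]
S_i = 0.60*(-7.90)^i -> [0.6, -4.74, 37.45, -295.82, 2337.0]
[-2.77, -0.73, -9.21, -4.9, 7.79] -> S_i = Random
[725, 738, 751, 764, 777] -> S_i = 725 + 13*i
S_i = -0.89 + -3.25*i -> [-0.89, -4.14, -7.39, -10.64, -13.89]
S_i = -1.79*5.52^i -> [-1.79, -9.88, -54.54, -301.07, -1661.92]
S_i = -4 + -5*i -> [-4, -9, -14, -19, -24]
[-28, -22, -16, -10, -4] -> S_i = -28 + 6*i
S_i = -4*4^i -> [-4, -16, -64, -256, -1024]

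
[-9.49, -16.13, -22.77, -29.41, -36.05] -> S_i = -9.49 + -6.64*i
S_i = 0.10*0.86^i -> [0.1, 0.09, 0.07, 0.06, 0.05]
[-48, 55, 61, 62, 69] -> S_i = Random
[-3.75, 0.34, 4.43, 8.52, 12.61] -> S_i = -3.75 + 4.09*i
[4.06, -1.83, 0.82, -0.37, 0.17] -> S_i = 4.06*(-0.45)^i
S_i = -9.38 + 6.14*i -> [-9.38, -3.24, 2.9, 9.04, 15.18]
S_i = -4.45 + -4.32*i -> [-4.45, -8.77, -13.09, -17.41, -21.73]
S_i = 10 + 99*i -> [10, 109, 208, 307, 406]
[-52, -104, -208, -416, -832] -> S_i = -52*2^i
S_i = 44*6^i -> [44, 264, 1584, 9504, 57024]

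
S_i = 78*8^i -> [78, 624, 4992, 39936, 319488]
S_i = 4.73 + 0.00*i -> [4.73, 4.73, 4.73, 4.73, 4.73]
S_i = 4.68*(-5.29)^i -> [4.68, -24.76, 130.97, -692.81, 3664.95]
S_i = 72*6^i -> [72, 432, 2592, 15552, 93312]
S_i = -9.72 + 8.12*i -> [-9.72, -1.6, 6.52, 14.64, 22.76]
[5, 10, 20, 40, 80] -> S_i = 5*2^i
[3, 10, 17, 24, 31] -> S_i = 3 + 7*i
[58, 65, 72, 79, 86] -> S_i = 58 + 7*i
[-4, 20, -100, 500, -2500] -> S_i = -4*-5^i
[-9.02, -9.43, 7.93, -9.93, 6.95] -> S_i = Random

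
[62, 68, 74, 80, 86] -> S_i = 62 + 6*i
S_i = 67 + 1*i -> [67, 68, 69, 70, 71]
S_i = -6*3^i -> [-6, -18, -54, -162, -486]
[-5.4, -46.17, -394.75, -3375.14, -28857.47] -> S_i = -5.40*8.55^i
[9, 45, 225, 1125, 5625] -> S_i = 9*5^i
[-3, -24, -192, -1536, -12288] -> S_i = -3*8^i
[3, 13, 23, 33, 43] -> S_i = 3 + 10*i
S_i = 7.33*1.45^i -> [7.33, 10.63, 15.41, 22.35, 32.4]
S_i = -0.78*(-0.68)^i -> [-0.78, 0.53, -0.36, 0.25, -0.17]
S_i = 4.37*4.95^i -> [4.37, 21.63, 107.08, 530.03, 2623.63]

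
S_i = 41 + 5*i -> [41, 46, 51, 56, 61]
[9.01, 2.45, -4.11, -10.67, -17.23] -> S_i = 9.01 + -6.56*i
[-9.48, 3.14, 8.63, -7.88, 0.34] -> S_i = Random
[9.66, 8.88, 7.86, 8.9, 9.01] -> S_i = Random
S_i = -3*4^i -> [-3, -12, -48, -192, -768]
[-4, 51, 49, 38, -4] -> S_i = Random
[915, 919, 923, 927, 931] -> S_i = 915 + 4*i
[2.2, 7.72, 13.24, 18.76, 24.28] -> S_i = 2.20 + 5.52*i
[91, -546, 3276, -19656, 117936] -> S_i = 91*-6^i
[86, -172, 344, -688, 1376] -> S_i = 86*-2^i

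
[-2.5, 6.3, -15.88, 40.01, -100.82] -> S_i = -2.50*(-2.52)^i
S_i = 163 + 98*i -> [163, 261, 359, 457, 555]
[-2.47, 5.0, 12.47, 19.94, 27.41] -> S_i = -2.47 + 7.47*i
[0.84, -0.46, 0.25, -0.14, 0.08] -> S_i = 0.84*(-0.55)^i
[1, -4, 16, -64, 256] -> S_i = 1*-4^i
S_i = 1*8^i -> [1, 8, 64, 512, 4096]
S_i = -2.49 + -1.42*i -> [-2.49, -3.91, -5.33, -6.75, -8.17]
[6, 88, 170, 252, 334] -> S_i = 6 + 82*i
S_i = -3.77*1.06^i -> [-3.77, -4.0, -4.24, -4.49, -4.76]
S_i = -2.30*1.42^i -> [-2.3, -3.27, -4.64, -6.59, -9.35]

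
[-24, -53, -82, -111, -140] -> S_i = -24 + -29*i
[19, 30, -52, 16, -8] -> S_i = Random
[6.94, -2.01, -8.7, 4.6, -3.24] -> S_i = Random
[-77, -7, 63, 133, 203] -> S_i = -77 + 70*i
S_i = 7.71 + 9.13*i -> [7.71, 16.84, 25.97, 35.1, 44.23]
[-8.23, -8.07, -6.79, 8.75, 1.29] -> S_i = Random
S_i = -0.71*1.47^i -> [-0.71, -1.04, -1.53, -2.26, -3.32]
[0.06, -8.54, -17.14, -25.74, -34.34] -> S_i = 0.06 + -8.60*i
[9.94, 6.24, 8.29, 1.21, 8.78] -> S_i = Random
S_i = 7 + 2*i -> [7, 9, 11, 13, 15]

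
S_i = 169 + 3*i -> [169, 172, 175, 178, 181]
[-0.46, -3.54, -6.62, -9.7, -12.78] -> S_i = -0.46 + -3.08*i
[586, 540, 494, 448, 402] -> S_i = 586 + -46*i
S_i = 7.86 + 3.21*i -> [7.86, 11.07, 14.28, 17.49, 20.7]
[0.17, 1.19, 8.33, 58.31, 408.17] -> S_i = 0.17*7.00^i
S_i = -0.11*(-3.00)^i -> [-0.11, 0.33, -0.99, 2.97, -8.91]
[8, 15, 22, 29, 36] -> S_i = 8 + 7*i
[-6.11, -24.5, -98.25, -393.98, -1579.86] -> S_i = -6.11*4.01^i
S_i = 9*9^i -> [9, 81, 729, 6561, 59049]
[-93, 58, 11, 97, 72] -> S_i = Random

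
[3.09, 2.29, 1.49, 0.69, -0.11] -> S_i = 3.09 + -0.80*i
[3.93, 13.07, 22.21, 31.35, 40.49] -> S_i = 3.93 + 9.14*i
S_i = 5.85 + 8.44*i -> [5.85, 14.29, 22.73, 31.17, 39.61]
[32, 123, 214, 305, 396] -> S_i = 32 + 91*i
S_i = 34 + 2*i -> [34, 36, 38, 40, 42]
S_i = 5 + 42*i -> [5, 47, 89, 131, 173]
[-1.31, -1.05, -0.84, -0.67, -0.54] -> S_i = -1.31*0.80^i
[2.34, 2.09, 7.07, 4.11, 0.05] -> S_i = Random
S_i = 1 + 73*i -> [1, 74, 147, 220, 293]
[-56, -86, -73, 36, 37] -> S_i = Random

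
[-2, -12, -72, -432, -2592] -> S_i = -2*6^i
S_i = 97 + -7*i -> [97, 90, 83, 76, 69]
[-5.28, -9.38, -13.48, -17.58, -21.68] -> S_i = -5.28 + -4.10*i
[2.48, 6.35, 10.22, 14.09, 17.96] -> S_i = 2.48 + 3.87*i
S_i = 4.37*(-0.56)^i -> [4.37, -2.45, 1.37, -0.77, 0.43]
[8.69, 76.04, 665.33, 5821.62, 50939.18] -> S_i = 8.69*8.75^i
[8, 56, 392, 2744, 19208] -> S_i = 8*7^i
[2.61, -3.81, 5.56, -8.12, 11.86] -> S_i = 2.61*(-1.46)^i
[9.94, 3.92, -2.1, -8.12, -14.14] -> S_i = 9.94 + -6.02*i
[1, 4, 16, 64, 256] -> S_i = 1*4^i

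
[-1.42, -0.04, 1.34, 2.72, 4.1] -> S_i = -1.42 + 1.38*i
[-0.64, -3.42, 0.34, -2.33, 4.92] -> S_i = Random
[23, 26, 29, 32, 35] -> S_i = 23 + 3*i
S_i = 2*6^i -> [2, 12, 72, 432, 2592]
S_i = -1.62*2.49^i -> [-1.62, -4.03, -10.04, -25.01, -62.27]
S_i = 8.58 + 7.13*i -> [8.58, 15.71, 22.84, 29.97, 37.1]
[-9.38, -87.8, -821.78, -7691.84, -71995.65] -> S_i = -9.38*9.36^i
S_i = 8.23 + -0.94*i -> [8.23, 7.29, 6.35, 5.41, 4.47]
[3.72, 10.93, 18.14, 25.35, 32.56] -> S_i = 3.72 + 7.21*i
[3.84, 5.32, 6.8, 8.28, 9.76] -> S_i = 3.84 + 1.48*i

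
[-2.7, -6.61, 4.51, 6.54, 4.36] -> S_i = Random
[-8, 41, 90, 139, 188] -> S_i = -8 + 49*i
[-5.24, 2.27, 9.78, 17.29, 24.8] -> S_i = -5.24 + 7.51*i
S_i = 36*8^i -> [36, 288, 2304, 18432, 147456]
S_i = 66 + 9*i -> [66, 75, 84, 93, 102]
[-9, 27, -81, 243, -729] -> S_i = -9*-3^i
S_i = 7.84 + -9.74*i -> [7.84, -1.9, -11.64, -21.38, -31.12]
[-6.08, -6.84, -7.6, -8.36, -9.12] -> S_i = -6.08 + -0.76*i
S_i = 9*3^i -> [9, 27, 81, 243, 729]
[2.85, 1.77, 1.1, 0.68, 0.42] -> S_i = 2.85*0.62^i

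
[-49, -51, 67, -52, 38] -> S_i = Random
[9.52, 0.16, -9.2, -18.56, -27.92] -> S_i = 9.52 + -9.36*i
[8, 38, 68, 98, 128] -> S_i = 8 + 30*i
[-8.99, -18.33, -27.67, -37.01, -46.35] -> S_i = -8.99 + -9.34*i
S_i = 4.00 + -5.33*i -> [4.0, -1.33, -6.66, -11.99, -17.32]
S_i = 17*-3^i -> [17, -51, 153, -459, 1377]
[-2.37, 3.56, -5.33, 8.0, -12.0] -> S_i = -2.37*(-1.50)^i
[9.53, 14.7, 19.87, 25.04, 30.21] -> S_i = 9.53 + 5.17*i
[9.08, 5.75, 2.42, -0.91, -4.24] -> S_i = 9.08 + -3.33*i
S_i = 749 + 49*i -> [749, 798, 847, 896, 945]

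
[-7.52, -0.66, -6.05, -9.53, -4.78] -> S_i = Random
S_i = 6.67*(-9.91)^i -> [6.67, -66.1, 655.05, -6491.53, 64331.02]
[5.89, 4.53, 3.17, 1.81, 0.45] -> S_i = 5.89 + -1.36*i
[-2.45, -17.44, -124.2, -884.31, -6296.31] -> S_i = -2.45*7.12^i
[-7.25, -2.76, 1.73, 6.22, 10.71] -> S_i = -7.25 + 4.49*i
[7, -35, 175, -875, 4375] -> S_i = 7*-5^i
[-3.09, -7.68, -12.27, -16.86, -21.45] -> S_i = -3.09 + -4.59*i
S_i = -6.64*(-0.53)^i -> [-6.64, 3.52, -1.87, 0.99, -0.52]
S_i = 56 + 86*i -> [56, 142, 228, 314, 400]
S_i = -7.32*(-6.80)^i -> [-7.32, 49.78, -338.48, 2301.64, -15651.17]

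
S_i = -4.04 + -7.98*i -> [-4.04, -12.02, -20.0, -27.98, -35.96]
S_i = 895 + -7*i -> [895, 888, 881, 874, 867]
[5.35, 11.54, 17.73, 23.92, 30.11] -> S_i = 5.35 + 6.19*i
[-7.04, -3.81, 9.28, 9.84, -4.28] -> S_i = Random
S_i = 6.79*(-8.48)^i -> [6.79, -57.58, 488.27, -4140.54, 35111.81]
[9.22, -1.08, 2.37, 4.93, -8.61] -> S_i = Random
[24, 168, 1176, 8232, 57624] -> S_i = 24*7^i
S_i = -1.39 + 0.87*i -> [-1.39, -0.52, 0.35, 1.22, 2.09]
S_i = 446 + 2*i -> [446, 448, 450, 452, 454]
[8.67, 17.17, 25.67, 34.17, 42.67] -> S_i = 8.67 + 8.50*i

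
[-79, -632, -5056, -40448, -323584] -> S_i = -79*8^i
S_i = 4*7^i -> [4, 28, 196, 1372, 9604]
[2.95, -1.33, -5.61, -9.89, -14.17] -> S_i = 2.95 + -4.28*i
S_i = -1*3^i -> [-1, -3, -9, -27, -81]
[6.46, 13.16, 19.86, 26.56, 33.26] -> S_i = 6.46 + 6.70*i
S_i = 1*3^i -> [1, 3, 9, 27, 81]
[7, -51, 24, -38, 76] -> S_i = Random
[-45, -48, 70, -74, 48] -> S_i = Random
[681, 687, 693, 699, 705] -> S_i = 681 + 6*i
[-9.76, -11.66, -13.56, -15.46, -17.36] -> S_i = -9.76 + -1.90*i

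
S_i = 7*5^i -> [7, 35, 175, 875, 4375]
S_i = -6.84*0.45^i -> [-6.84, -3.08, -1.39, -0.62, -0.28]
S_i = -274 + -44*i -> [-274, -318, -362, -406, -450]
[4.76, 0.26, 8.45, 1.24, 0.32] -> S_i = Random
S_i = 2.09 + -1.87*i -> [2.09, 0.22, -1.65, -3.52, -5.39]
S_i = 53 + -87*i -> [53, -34, -121, -208, -295]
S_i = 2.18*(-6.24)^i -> [2.18, -13.6, 84.88, -529.68, 3305.18]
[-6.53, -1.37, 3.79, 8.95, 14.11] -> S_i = -6.53 + 5.16*i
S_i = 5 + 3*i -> [5, 8, 11, 14, 17]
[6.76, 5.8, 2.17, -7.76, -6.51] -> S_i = Random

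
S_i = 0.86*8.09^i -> [0.86, 6.96, 56.29, 455.35, 3683.77]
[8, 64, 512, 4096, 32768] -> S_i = 8*8^i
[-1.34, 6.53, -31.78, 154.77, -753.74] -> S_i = -1.34*(-4.87)^i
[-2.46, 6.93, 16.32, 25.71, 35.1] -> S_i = -2.46 + 9.39*i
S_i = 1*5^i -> [1, 5, 25, 125, 625]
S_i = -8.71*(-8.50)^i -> [-8.71, 74.04, -629.3, 5349.03, -45466.74]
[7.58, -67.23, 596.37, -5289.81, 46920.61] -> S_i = 7.58*(-8.87)^i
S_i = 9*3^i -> [9, 27, 81, 243, 729]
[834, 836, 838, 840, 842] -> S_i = 834 + 2*i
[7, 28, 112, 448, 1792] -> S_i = 7*4^i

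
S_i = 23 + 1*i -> [23, 24, 25, 26, 27]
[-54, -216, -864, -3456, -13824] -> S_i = -54*4^i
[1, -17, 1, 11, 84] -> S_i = Random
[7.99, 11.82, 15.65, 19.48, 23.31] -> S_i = 7.99 + 3.83*i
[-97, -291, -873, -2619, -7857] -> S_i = -97*3^i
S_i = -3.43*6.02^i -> [-3.43, -20.65, -124.3, -748.31, -4504.85]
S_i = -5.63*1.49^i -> [-5.63, -8.39, -12.5, -18.62, -27.75]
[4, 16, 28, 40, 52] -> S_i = 4 + 12*i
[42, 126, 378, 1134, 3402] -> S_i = 42*3^i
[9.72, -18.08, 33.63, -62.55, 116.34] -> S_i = 9.72*(-1.86)^i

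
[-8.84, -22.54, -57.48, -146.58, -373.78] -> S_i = -8.84*2.55^i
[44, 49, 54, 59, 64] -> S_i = 44 + 5*i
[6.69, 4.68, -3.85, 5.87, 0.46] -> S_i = Random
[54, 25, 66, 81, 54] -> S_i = Random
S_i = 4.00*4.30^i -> [4.0, 17.2, 73.96, 318.03, 1367.52]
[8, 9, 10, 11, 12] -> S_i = 8 + 1*i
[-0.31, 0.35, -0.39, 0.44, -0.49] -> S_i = -0.31*(-1.12)^i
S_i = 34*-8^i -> [34, -272, 2176, -17408, 139264]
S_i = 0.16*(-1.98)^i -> [0.16, -0.32, 0.63, -1.24, 2.46]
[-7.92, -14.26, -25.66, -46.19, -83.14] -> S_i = -7.92*1.80^i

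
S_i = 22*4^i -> [22, 88, 352, 1408, 5632]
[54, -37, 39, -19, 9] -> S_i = Random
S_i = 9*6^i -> [9, 54, 324, 1944, 11664]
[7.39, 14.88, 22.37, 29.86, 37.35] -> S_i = 7.39 + 7.49*i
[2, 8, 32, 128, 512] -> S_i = 2*4^i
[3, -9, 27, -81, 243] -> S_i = 3*-3^i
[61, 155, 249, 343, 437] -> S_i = 61 + 94*i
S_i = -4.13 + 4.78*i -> [-4.13, 0.65, 5.43, 10.21, 14.99]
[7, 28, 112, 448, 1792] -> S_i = 7*4^i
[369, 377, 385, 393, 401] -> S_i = 369 + 8*i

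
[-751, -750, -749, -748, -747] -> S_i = -751 + 1*i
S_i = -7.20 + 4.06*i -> [-7.2, -3.14, 0.92, 4.98, 9.04]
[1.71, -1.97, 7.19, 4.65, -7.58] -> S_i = Random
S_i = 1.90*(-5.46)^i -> [1.9, -10.37, 56.64, -309.27, 1688.59]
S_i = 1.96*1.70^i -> [1.96, 3.33, 5.66, 9.63, 16.37]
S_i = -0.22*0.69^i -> [-0.22, -0.15, -0.1, -0.07, -0.05]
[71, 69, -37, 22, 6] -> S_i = Random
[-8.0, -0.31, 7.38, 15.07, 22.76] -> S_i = -8.00 + 7.69*i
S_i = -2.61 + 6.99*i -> [-2.61, 4.38, 11.37, 18.36, 25.35]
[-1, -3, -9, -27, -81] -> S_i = -1*3^i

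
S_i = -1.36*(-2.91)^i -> [-1.36, 3.96, -11.52, 33.51, -97.52]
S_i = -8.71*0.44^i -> [-8.71, -3.83, -1.69, -0.74, -0.33]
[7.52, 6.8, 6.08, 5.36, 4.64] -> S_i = 7.52 + -0.72*i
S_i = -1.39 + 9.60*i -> [-1.39, 8.21, 17.81, 27.41, 37.01]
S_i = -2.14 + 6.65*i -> [-2.14, 4.51, 11.16, 17.81, 24.46]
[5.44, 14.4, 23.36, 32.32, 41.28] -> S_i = 5.44 + 8.96*i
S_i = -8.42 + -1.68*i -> [-8.42, -10.1, -11.78, -13.46, -15.14]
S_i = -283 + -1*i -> [-283, -284, -285, -286, -287]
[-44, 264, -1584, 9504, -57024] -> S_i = -44*-6^i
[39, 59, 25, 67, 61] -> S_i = Random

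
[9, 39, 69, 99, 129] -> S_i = 9 + 30*i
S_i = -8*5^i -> [-8, -40, -200, -1000, -5000]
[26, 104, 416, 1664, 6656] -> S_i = 26*4^i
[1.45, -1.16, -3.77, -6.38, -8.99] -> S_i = 1.45 + -2.61*i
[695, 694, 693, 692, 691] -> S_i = 695 + -1*i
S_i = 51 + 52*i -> [51, 103, 155, 207, 259]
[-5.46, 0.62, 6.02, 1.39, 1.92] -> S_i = Random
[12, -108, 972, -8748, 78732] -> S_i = 12*-9^i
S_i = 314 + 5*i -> [314, 319, 324, 329, 334]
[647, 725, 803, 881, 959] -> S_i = 647 + 78*i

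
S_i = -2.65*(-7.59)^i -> [-2.65, 20.11, -152.66, 1158.7, -8794.54]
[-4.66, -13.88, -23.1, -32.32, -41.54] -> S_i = -4.66 + -9.22*i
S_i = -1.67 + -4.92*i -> [-1.67, -6.59, -11.51, -16.43, -21.35]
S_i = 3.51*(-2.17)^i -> [3.51, -7.62, 16.53, -35.87, 77.83]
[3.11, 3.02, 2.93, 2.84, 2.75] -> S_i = 3.11*0.97^i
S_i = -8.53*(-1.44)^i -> [-8.53, 12.28, -17.69, 25.47, -36.68]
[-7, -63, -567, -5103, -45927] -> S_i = -7*9^i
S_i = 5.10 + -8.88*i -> [5.1, -3.78, -12.66, -21.54, -30.42]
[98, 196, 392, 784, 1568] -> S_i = 98*2^i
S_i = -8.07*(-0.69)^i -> [-8.07, 5.57, -3.84, 2.65, -1.83]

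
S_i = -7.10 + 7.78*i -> [-7.1, 0.68, 8.46, 16.24, 24.02]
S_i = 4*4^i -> [4, 16, 64, 256, 1024]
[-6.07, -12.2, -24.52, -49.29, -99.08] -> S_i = -6.07*2.01^i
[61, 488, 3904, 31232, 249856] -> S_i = 61*8^i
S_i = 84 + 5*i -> [84, 89, 94, 99, 104]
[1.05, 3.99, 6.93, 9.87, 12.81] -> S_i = 1.05 + 2.94*i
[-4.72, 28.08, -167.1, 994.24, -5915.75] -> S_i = -4.72*(-5.95)^i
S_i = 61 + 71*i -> [61, 132, 203, 274, 345]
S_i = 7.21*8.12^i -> [7.21, 58.55, 475.39, 3860.14, 31344.36]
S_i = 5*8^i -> [5, 40, 320, 2560, 20480]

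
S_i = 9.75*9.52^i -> [9.75, 92.82, 883.65, 8412.31, 80085.23]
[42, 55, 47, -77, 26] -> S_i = Random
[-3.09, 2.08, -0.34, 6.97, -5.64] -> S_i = Random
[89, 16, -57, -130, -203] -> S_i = 89 + -73*i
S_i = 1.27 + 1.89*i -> [1.27, 3.16, 5.05, 6.94, 8.83]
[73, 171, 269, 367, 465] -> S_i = 73 + 98*i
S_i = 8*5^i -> [8, 40, 200, 1000, 5000]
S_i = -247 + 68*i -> [-247, -179, -111, -43, 25]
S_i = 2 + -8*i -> [2, -6, -14, -22, -30]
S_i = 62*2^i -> [62, 124, 248, 496, 992]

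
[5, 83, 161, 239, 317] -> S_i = 5 + 78*i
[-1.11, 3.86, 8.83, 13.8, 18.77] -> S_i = -1.11 + 4.97*i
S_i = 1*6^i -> [1, 6, 36, 216, 1296]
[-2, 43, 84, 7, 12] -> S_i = Random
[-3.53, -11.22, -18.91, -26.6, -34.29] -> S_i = -3.53 + -7.69*i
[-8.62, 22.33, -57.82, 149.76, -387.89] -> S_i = -8.62*(-2.59)^i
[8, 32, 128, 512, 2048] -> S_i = 8*4^i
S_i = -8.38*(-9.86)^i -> [-8.38, 82.63, -814.7, 8032.94, -79204.83]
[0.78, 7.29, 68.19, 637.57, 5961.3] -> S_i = 0.78*9.35^i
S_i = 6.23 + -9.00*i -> [6.23, -2.77, -11.77, -20.77, -29.77]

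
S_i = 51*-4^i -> [51, -204, 816, -3264, 13056]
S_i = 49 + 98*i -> [49, 147, 245, 343, 441]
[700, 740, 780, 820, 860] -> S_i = 700 + 40*i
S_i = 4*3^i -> [4, 12, 36, 108, 324]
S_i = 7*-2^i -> [7, -14, 28, -56, 112]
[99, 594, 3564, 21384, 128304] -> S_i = 99*6^i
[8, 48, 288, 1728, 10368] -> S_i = 8*6^i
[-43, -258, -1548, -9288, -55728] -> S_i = -43*6^i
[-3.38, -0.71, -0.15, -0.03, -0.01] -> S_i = -3.38*0.21^i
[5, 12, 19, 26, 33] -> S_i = 5 + 7*i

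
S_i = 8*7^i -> [8, 56, 392, 2744, 19208]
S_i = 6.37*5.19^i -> [6.37, 33.06, 171.58, 890.52, 4621.78]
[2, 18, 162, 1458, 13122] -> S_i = 2*9^i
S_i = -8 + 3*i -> [-8, -5, -2, 1, 4]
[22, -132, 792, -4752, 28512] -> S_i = 22*-6^i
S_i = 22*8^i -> [22, 176, 1408, 11264, 90112]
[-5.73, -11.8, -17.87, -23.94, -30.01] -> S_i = -5.73 + -6.07*i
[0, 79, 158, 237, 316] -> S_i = 0 + 79*i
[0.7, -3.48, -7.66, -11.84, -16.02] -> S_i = 0.70 + -4.18*i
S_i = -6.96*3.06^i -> [-6.96, -21.3, -65.17, -199.42, -610.23]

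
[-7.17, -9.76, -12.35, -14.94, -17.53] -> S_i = -7.17 + -2.59*i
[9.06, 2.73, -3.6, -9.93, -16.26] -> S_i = 9.06 + -6.33*i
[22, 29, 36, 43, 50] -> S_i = 22 + 7*i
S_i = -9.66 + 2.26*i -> [-9.66, -7.4, -5.14, -2.88, -0.62]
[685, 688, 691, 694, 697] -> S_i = 685 + 3*i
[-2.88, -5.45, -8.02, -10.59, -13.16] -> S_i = -2.88 + -2.57*i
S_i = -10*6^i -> [-10, -60, -360, -2160, -12960]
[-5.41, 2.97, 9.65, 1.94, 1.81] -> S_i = Random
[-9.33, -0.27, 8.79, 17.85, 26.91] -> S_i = -9.33 + 9.06*i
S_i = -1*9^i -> [-1, -9, -81, -729, -6561]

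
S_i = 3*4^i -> [3, 12, 48, 192, 768]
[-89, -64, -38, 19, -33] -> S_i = Random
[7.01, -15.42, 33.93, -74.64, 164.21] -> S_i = 7.01*(-2.20)^i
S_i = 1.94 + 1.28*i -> [1.94, 3.22, 4.5, 5.78, 7.06]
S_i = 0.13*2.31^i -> [0.13, 0.3, 0.69, 1.6, 3.7]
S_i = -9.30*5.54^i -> [-9.3, -51.52, -285.43, -1581.29, -8760.36]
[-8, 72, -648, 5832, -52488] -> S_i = -8*-9^i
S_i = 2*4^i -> [2, 8, 32, 128, 512]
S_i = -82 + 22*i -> [-82, -60, -38, -16, 6]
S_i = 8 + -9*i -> [8, -1, -10, -19, -28]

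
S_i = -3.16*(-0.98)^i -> [-3.16, 3.1, -3.03, 2.97, -2.91]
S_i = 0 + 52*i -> [0, 52, 104, 156, 208]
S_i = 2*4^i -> [2, 8, 32, 128, 512]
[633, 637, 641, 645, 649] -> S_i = 633 + 4*i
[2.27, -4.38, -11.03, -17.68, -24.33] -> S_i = 2.27 + -6.65*i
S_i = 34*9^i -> [34, 306, 2754, 24786, 223074]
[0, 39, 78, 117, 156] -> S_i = 0 + 39*i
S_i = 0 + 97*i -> [0, 97, 194, 291, 388]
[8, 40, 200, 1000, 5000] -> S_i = 8*5^i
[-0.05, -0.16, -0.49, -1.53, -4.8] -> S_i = -0.05*3.13^i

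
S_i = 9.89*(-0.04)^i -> [9.89, -0.4, 0.02, -0.0, 0.0]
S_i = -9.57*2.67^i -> [-9.57, -25.55, -68.22, -182.16, -486.36]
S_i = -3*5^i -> [-3, -15, -75, -375, -1875]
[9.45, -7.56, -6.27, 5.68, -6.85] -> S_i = Random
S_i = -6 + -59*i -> [-6, -65, -124, -183, -242]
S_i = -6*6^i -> [-6, -36, -216, -1296, -7776]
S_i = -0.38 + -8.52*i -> [-0.38, -8.9, -17.42, -25.94, -34.46]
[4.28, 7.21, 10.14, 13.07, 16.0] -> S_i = 4.28 + 2.93*i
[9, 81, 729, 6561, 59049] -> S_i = 9*9^i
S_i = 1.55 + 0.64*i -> [1.55, 2.19, 2.83, 3.47, 4.11]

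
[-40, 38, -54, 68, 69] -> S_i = Random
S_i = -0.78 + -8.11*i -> [-0.78, -8.89, -17.0, -25.11, -33.22]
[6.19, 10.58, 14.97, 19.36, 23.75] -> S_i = 6.19 + 4.39*i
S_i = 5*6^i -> [5, 30, 180, 1080, 6480]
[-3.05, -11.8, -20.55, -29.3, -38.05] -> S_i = -3.05 + -8.75*i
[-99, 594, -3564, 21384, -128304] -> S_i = -99*-6^i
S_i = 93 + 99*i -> [93, 192, 291, 390, 489]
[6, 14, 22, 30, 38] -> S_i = 6 + 8*i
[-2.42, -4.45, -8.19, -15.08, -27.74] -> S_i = -2.42*1.84^i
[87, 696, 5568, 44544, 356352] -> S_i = 87*8^i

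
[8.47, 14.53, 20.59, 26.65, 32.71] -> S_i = 8.47 + 6.06*i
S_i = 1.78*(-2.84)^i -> [1.78, -5.06, 14.36, -40.77, 115.8]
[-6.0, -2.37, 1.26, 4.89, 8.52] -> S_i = -6.00 + 3.63*i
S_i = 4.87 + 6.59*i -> [4.87, 11.46, 18.05, 24.64, 31.23]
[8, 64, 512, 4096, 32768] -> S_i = 8*8^i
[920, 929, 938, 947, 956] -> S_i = 920 + 9*i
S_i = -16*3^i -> [-16, -48, -144, -432, -1296]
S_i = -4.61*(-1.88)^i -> [-4.61, 8.67, -16.29, 30.63, -57.59]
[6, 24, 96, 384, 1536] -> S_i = 6*4^i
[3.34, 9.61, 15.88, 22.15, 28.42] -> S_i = 3.34 + 6.27*i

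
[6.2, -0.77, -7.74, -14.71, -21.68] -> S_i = 6.20 + -6.97*i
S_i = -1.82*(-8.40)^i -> [-1.82, 15.29, -128.42, 1078.72, -9061.26]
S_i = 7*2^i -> [7, 14, 28, 56, 112]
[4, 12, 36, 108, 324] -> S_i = 4*3^i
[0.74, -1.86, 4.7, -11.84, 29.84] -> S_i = 0.74*(-2.52)^i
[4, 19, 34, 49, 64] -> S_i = 4 + 15*i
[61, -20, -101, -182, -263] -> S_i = 61 + -81*i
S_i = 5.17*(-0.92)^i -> [5.17, -4.76, 4.38, -4.03, 3.7]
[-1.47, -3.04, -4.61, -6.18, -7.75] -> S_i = -1.47 + -1.57*i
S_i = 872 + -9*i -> [872, 863, 854, 845, 836]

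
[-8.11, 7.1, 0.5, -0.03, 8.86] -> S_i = Random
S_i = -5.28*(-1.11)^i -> [-5.28, 5.86, -6.51, 7.22, -8.02]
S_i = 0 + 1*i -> [0, 1, 2, 3, 4]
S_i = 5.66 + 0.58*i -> [5.66, 6.24, 6.82, 7.4, 7.98]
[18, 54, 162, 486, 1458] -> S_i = 18*3^i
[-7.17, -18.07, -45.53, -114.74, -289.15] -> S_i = -7.17*2.52^i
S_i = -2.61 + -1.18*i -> [-2.61, -3.79, -4.97, -6.15, -7.33]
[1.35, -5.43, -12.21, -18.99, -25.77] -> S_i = 1.35 + -6.78*i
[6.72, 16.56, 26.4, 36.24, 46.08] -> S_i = 6.72 + 9.84*i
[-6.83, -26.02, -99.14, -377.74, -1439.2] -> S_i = -6.83*3.81^i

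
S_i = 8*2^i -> [8, 16, 32, 64, 128]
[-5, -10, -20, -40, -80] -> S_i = -5*2^i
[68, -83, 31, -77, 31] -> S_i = Random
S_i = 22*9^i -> [22, 198, 1782, 16038, 144342]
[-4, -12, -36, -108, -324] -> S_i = -4*3^i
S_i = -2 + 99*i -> [-2, 97, 196, 295, 394]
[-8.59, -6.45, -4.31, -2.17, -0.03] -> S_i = -8.59 + 2.14*i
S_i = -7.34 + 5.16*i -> [-7.34, -2.18, 2.98, 8.14, 13.3]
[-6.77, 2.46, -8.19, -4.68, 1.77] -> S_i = Random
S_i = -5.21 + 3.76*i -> [-5.21, -1.45, 2.31, 6.07, 9.83]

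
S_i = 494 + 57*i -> [494, 551, 608, 665, 722]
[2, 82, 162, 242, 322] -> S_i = 2 + 80*i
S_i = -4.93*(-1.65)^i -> [-4.93, 8.13, -13.42, 22.15, -36.54]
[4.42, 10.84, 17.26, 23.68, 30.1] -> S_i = 4.42 + 6.42*i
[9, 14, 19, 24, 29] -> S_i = 9 + 5*i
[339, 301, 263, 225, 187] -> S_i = 339 + -38*i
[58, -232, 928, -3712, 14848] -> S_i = 58*-4^i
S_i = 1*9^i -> [1, 9, 81, 729, 6561]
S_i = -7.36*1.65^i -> [-7.36, -12.14, -20.04, -33.06, -54.55]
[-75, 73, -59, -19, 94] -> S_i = Random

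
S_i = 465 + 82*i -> [465, 547, 629, 711, 793]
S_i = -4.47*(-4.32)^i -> [-4.47, 19.31, -83.42, 360.38, -1556.83]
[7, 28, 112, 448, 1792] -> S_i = 7*4^i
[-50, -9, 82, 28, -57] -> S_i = Random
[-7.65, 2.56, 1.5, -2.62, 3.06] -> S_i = Random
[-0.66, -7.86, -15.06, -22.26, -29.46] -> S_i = -0.66 + -7.20*i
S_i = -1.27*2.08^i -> [-1.27, -2.64, -5.49, -11.43, -23.77]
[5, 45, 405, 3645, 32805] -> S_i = 5*9^i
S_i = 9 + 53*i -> [9, 62, 115, 168, 221]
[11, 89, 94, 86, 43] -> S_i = Random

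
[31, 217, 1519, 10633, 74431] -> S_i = 31*7^i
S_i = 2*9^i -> [2, 18, 162, 1458, 13122]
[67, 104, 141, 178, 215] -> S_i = 67 + 37*i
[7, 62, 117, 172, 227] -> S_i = 7 + 55*i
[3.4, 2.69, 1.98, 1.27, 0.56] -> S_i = 3.40 + -0.71*i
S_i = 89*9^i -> [89, 801, 7209, 64881, 583929]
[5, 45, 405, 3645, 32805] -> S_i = 5*9^i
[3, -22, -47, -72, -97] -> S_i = 3 + -25*i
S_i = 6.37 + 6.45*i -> [6.37, 12.82, 19.27, 25.72, 32.17]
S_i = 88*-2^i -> [88, -176, 352, -704, 1408]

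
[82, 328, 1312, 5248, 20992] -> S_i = 82*4^i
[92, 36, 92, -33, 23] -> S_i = Random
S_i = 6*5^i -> [6, 30, 150, 750, 3750]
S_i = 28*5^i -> [28, 140, 700, 3500, 17500]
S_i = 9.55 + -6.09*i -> [9.55, 3.46, -2.63, -8.72, -14.81]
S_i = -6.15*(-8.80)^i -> [-6.15, 54.12, -476.26, 4191.05, -36881.26]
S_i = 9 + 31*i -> [9, 40, 71, 102, 133]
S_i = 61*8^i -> [61, 488, 3904, 31232, 249856]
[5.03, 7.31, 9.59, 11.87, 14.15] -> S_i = 5.03 + 2.28*i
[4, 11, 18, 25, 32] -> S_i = 4 + 7*i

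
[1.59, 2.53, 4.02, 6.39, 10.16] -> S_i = 1.59*1.59^i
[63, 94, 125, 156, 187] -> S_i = 63 + 31*i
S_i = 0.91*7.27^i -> [0.91, 6.62, 48.1, 349.66, 2542.02]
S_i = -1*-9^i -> [-1, 9, -81, 729, -6561]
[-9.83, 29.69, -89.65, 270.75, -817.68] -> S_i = -9.83*(-3.02)^i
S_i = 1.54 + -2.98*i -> [1.54, -1.44, -4.42, -7.4, -10.38]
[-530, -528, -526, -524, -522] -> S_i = -530 + 2*i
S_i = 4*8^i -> [4, 32, 256, 2048, 16384]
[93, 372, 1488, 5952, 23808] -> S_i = 93*4^i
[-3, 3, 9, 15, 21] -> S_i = -3 + 6*i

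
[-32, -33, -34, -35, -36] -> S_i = -32 + -1*i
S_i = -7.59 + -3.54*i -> [-7.59, -11.13, -14.67, -18.21, -21.75]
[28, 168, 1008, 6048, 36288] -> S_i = 28*6^i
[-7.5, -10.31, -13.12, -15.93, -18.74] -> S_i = -7.50 + -2.81*i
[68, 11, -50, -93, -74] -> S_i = Random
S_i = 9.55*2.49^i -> [9.55, 23.78, 59.21, 147.44, 367.11]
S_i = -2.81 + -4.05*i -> [-2.81, -6.86, -10.91, -14.96, -19.01]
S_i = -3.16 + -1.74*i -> [-3.16, -4.9, -6.64, -8.38, -10.12]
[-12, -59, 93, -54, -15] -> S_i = Random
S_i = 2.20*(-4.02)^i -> [2.2, -8.84, 35.55, -142.92, 574.55]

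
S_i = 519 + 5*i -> [519, 524, 529, 534, 539]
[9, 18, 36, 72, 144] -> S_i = 9*2^i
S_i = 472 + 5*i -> [472, 477, 482, 487, 492]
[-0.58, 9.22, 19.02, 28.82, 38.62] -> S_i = -0.58 + 9.80*i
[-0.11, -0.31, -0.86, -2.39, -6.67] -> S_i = -0.11*2.79^i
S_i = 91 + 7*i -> [91, 98, 105, 112, 119]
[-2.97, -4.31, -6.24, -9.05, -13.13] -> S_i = -2.97*1.45^i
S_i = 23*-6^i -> [23, -138, 828, -4968, 29808]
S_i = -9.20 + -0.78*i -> [-9.2, -9.98, -10.76, -11.54, -12.32]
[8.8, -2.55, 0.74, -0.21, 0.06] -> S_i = 8.80*(-0.29)^i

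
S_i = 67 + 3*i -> [67, 70, 73, 76, 79]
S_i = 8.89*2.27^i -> [8.89, 20.18, 45.81, 103.99, 236.05]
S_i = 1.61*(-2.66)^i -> [1.61, -4.28, 11.39, -30.3, 80.6]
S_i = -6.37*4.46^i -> [-6.37, -28.41, -126.71, -565.12, -2520.45]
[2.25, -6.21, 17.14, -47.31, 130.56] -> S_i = 2.25*(-2.76)^i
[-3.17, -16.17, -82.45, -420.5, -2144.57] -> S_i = -3.17*5.10^i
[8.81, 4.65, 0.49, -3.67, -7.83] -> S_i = 8.81 + -4.16*i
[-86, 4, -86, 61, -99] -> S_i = Random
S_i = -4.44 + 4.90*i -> [-4.44, 0.46, 5.36, 10.26, 15.16]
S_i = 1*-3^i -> [1, -3, 9, -27, 81]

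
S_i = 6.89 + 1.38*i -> [6.89, 8.27, 9.65, 11.03, 12.41]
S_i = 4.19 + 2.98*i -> [4.19, 7.17, 10.15, 13.13, 16.11]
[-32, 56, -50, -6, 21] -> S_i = Random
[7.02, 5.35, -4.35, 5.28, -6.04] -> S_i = Random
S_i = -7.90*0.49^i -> [-7.9, -3.87, -1.9, -0.93, -0.46]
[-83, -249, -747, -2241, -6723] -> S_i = -83*3^i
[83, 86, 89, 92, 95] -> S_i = 83 + 3*i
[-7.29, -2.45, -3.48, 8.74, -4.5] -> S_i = Random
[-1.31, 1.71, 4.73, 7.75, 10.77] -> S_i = -1.31 + 3.02*i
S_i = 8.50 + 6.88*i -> [8.5, 15.38, 22.26, 29.14, 36.02]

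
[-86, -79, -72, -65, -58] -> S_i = -86 + 7*i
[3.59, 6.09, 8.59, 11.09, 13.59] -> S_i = 3.59 + 2.50*i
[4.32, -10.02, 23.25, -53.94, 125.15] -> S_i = 4.32*(-2.32)^i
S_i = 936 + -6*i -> [936, 930, 924, 918, 912]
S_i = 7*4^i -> [7, 28, 112, 448, 1792]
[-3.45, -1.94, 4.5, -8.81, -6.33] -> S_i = Random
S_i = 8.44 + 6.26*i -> [8.44, 14.7, 20.96, 27.22, 33.48]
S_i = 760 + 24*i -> [760, 784, 808, 832, 856]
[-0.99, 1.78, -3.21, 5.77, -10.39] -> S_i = -0.99*(-1.80)^i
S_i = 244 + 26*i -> [244, 270, 296, 322, 348]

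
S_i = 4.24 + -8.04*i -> [4.24, -3.8, -11.84, -19.88, -27.92]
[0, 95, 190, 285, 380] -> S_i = 0 + 95*i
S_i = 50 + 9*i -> [50, 59, 68, 77, 86]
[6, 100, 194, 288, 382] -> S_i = 6 + 94*i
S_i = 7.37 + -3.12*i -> [7.37, 4.25, 1.13, -1.99, -5.11]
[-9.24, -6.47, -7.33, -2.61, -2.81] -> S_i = Random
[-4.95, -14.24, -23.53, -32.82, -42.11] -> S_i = -4.95 + -9.29*i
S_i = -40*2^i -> [-40, -80, -160, -320, -640]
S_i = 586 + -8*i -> [586, 578, 570, 562, 554]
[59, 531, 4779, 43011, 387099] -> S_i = 59*9^i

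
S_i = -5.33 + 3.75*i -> [-5.33, -1.58, 2.17, 5.92, 9.67]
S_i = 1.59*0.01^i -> [1.59, 0.02, 0.0, 0.0, 0.0]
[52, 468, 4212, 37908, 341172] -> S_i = 52*9^i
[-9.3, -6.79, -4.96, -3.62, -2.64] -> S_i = -9.30*0.73^i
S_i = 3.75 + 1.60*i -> [3.75, 5.35, 6.95, 8.55, 10.15]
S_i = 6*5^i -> [6, 30, 150, 750, 3750]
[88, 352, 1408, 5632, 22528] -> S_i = 88*4^i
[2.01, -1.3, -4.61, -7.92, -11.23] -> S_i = 2.01 + -3.31*i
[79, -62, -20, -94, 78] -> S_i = Random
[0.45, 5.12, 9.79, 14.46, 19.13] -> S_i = 0.45 + 4.67*i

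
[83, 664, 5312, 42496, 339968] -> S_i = 83*8^i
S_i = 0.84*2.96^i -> [0.84, 2.49, 7.36, 21.78, 64.48]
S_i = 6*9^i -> [6, 54, 486, 4374, 39366]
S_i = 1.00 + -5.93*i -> [1.0, -4.93, -10.86, -16.79, -22.72]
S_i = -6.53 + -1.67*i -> [-6.53, -8.2, -9.87, -11.54, -13.21]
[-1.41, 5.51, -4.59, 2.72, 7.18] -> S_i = Random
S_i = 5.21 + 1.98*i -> [5.21, 7.19, 9.17, 11.15, 13.13]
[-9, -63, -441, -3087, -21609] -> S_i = -9*7^i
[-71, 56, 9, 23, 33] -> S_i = Random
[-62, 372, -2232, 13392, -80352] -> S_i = -62*-6^i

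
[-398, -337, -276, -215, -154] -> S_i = -398 + 61*i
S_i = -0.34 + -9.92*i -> [-0.34, -10.26, -20.18, -30.1, -40.02]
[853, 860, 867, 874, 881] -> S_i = 853 + 7*i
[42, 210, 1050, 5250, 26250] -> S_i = 42*5^i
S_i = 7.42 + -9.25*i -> [7.42, -1.83, -11.08, -20.33, -29.58]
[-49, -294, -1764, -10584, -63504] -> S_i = -49*6^i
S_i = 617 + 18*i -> [617, 635, 653, 671, 689]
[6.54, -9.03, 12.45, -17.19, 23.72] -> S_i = 6.54*(-1.38)^i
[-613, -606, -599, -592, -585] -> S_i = -613 + 7*i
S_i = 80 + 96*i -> [80, 176, 272, 368, 464]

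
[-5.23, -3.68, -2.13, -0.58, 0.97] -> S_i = -5.23 + 1.55*i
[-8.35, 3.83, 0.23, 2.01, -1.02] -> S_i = Random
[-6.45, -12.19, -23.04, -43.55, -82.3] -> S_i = -6.45*1.89^i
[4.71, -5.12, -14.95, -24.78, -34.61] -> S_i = 4.71 + -9.83*i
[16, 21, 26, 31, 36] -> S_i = 16 + 5*i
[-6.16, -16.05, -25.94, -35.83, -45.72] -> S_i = -6.16 + -9.89*i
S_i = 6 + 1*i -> [6, 7, 8, 9, 10]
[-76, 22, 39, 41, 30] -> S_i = Random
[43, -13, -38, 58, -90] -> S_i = Random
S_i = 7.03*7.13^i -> [7.03, 50.12, 357.38, 2548.14, 18168.26]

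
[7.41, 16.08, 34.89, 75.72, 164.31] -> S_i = 7.41*2.17^i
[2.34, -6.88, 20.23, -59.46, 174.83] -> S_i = 2.34*(-2.94)^i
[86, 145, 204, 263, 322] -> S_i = 86 + 59*i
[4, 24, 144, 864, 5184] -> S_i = 4*6^i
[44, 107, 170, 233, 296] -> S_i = 44 + 63*i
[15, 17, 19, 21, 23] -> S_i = 15 + 2*i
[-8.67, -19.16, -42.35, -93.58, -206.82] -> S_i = -8.67*2.21^i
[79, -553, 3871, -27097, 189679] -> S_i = 79*-7^i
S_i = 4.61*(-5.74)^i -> [4.61, -26.46, 151.89, -871.84, 5004.36]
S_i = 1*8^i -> [1, 8, 64, 512, 4096]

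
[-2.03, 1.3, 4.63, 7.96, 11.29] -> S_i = -2.03 + 3.33*i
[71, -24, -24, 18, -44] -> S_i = Random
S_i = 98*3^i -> [98, 294, 882, 2646, 7938]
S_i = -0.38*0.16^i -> [-0.38, -0.06, -0.01, -0.0, -0.0]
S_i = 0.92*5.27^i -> [0.92, 4.85, 25.55, 134.65, 709.63]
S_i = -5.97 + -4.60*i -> [-5.97, -10.57, -15.17, -19.77, -24.37]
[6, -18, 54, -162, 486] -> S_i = 6*-3^i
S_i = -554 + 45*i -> [-554, -509, -464, -419, -374]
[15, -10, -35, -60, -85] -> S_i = 15 + -25*i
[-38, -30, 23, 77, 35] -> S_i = Random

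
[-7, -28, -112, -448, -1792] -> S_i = -7*4^i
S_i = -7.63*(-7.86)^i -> [-7.63, 59.97, -471.38, 3705.03, -29121.57]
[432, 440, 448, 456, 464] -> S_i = 432 + 8*i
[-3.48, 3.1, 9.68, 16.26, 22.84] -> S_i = -3.48 + 6.58*i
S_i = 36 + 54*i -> [36, 90, 144, 198, 252]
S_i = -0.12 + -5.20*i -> [-0.12, -5.32, -10.52, -15.72, -20.92]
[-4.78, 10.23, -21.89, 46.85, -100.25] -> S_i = -4.78*(-2.14)^i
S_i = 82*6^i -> [82, 492, 2952, 17712, 106272]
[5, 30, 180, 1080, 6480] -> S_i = 5*6^i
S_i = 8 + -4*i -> [8, 4, 0, -4, -8]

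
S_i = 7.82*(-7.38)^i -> [7.82, -57.71, 425.91, -3143.23, 23197.02]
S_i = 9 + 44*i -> [9, 53, 97, 141, 185]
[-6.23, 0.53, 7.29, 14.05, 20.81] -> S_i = -6.23 + 6.76*i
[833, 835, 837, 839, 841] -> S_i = 833 + 2*i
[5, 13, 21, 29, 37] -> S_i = 5 + 8*i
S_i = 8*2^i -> [8, 16, 32, 64, 128]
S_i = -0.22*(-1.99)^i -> [-0.22, 0.44, -0.87, 1.73, -3.45]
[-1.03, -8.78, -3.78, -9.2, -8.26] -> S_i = Random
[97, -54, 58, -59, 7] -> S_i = Random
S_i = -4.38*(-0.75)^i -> [-4.38, 3.28, -2.46, 1.85, -1.39]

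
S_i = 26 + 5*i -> [26, 31, 36, 41, 46]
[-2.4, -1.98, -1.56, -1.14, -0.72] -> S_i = -2.40 + 0.42*i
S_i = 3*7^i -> [3, 21, 147, 1029, 7203]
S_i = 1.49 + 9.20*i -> [1.49, 10.69, 19.89, 29.09, 38.29]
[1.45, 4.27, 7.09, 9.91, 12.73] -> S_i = 1.45 + 2.82*i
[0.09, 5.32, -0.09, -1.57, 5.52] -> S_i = Random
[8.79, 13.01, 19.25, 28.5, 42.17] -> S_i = 8.79*1.48^i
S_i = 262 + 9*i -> [262, 271, 280, 289, 298]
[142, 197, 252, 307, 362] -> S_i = 142 + 55*i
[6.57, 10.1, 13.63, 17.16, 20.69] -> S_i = 6.57 + 3.53*i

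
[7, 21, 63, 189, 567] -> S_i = 7*3^i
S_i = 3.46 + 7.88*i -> [3.46, 11.34, 19.22, 27.1, 34.98]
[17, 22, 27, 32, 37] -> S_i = 17 + 5*i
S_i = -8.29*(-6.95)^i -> [-8.29, 57.62, -400.43, 2782.97, -19341.66]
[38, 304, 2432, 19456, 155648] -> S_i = 38*8^i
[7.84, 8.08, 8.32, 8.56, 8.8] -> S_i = 7.84 + 0.24*i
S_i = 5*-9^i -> [5, -45, 405, -3645, 32805]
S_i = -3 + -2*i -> [-3, -5, -7, -9, -11]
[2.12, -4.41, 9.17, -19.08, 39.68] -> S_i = 2.12*(-2.08)^i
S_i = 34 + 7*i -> [34, 41, 48, 55, 62]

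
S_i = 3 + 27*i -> [3, 30, 57, 84, 111]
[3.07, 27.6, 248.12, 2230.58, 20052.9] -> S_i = 3.07*8.99^i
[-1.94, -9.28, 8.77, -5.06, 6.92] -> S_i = Random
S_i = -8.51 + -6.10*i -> [-8.51, -14.61, -20.71, -26.81, -32.91]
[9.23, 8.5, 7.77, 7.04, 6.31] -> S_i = 9.23 + -0.73*i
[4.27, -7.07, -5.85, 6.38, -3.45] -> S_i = Random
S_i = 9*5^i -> [9, 45, 225, 1125, 5625]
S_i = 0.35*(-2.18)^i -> [0.35, -0.76, 1.66, -3.63, 7.9]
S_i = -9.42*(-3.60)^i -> [-9.42, 33.91, -122.08, 439.5, -1582.2]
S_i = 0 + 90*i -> [0, 90, 180, 270, 360]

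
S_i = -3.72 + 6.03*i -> [-3.72, 2.31, 8.34, 14.37, 20.4]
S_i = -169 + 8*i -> [-169, -161, -153, -145, -137]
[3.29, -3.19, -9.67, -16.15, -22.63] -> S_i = 3.29 + -6.48*i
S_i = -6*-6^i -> [-6, 36, -216, 1296, -7776]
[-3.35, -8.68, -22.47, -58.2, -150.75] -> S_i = -3.35*2.59^i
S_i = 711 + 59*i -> [711, 770, 829, 888, 947]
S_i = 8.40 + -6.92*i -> [8.4, 1.48, -5.44, -12.36, -19.28]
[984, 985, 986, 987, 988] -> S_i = 984 + 1*i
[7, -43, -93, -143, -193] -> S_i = 7 + -50*i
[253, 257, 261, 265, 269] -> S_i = 253 + 4*i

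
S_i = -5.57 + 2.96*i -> [-5.57, -2.61, 0.35, 3.31, 6.27]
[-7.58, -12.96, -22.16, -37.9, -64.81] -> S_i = -7.58*1.71^i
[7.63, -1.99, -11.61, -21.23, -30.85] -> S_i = 7.63 + -9.62*i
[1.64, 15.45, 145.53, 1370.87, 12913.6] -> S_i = 1.64*9.42^i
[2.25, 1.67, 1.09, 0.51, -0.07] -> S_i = 2.25 + -0.58*i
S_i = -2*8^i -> [-2, -16, -128, -1024, -8192]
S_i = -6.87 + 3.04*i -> [-6.87, -3.83, -0.79, 2.25, 5.29]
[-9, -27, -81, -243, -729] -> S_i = -9*3^i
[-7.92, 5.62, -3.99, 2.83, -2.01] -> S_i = -7.92*(-0.71)^i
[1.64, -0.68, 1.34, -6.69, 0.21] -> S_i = Random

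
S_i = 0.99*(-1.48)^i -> [0.99, -1.47, 2.17, -3.21, 4.75]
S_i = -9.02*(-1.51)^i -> [-9.02, 13.62, -20.57, 31.06, -46.89]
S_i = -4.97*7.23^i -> [-4.97, -35.93, -259.8, -1878.33, -13580.31]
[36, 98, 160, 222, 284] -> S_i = 36 + 62*i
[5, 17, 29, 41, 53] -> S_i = 5 + 12*i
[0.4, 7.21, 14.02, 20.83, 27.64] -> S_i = 0.40 + 6.81*i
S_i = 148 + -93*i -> [148, 55, -38, -131, -224]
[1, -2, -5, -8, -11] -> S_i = 1 + -3*i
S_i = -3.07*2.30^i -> [-3.07, -7.06, -16.24, -37.35, -85.91]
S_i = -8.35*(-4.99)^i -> [-8.35, 41.67, -207.92, 1037.5, -5177.13]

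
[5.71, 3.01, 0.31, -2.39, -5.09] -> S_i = 5.71 + -2.70*i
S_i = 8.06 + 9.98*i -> [8.06, 18.04, 28.02, 38.0, 47.98]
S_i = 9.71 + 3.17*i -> [9.71, 12.88, 16.05, 19.22, 22.39]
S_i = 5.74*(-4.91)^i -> [5.74, -28.18, 138.38, -679.45, 3336.09]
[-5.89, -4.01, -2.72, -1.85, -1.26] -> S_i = -5.89*0.68^i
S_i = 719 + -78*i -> [719, 641, 563, 485, 407]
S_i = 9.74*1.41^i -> [9.74, 13.73, 19.36, 27.3, 38.5]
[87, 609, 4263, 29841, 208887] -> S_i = 87*7^i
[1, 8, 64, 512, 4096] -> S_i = 1*8^i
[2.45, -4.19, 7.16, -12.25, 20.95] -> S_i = 2.45*(-1.71)^i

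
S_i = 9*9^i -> [9, 81, 729, 6561, 59049]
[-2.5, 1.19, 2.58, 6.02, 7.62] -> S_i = Random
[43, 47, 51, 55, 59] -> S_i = 43 + 4*i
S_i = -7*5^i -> [-7, -35, -175, -875, -4375]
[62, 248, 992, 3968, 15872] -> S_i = 62*4^i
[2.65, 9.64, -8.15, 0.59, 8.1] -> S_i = Random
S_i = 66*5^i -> [66, 330, 1650, 8250, 41250]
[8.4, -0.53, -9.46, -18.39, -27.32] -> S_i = 8.40 + -8.93*i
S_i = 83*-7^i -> [83, -581, 4067, -28469, 199283]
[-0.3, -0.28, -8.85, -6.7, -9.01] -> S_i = Random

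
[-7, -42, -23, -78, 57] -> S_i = Random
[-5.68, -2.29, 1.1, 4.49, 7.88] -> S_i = -5.68 + 3.39*i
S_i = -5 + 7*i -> [-5, 2, 9, 16, 23]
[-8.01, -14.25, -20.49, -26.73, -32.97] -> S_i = -8.01 + -6.24*i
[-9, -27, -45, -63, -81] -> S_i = -9 + -18*i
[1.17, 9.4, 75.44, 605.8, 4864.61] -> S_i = 1.17*8.03^i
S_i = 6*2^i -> [6, 12, 24, 48, 96]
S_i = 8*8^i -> [8, 64, 512, 4096, 32768]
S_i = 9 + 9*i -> [9, 18, 27, 36, 45]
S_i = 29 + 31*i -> [29, 60, 91, 122, 153]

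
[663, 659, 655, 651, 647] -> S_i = 663 + -4*i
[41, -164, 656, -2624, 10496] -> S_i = 41*-4^i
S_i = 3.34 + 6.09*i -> [3.34, 9.43, 15.52, 21.61, 27.7]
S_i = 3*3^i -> [3, 9, 27, 81, 243]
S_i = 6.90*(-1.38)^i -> [6.9, -9.52, 13.14, -18.13, 25.02]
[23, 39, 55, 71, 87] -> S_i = 23 + 16*i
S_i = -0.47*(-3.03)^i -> [-0.47, 1.42, -4.32, 13.07, -39.62]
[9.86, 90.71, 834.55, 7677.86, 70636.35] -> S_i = 9.86*9.20^i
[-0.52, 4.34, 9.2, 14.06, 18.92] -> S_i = -0.52 + 4.86*i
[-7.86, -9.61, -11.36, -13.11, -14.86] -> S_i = -7.86 + -1.75*i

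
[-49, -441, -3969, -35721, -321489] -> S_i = -49*9^i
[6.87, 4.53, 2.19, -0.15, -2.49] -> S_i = 6.87 + -2.34*i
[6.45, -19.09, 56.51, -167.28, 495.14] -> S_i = 6.45*(-2.96)^i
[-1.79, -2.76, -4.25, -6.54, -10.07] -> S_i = -1.79*1.54^i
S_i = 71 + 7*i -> [71, 78, 85, 92, 99]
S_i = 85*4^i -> [85, 340, 1360, 5440, 21760]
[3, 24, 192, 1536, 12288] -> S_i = 3*8^i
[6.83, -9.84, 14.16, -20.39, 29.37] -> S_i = 6.83*(-1.44)^i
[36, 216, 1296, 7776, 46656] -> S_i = 36*6^i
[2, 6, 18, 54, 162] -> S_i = 2*3^i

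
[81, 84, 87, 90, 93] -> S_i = 81 + 3*i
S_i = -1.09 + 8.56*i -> [-1.09, 7.47, 16.03, 24.59, 33.15]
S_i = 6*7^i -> [6, 42, 294, 2058, 14406]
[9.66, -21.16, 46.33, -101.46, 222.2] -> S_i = 9.66*(-2.19)^i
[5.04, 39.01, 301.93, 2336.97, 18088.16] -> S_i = 5.04*7.74^i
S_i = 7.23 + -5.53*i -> [7.23, 1.7, -3.83, -9.36, -14.89]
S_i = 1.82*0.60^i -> [1.82, 1.09, 0.66, 0.39, 0.24]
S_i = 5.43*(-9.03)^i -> [5.43, -49.03, 442.77, -3998.19, 36103.63]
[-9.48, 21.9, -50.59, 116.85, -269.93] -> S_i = -9.48*(-2.31)^i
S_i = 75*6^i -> [75, 450, 2700, 16200, 97200]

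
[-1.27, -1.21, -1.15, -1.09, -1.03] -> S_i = -1.27*0.95^i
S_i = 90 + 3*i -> [90, 93, 96, 99, 102]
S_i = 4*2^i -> [4, 8, 16, 32, 64]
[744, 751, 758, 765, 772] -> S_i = 744 + 7*i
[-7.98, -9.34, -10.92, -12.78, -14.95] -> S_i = -7.98*1.17^i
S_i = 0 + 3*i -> [0, 3, 6, 9, 12]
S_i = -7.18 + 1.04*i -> [-7.18, -6.14, -5.1, -4.06, -3.02]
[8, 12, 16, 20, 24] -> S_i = 8 + 4*i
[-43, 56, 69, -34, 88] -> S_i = Random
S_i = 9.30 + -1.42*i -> [9.3, 7.88, 6.46, 5.04, 3.62]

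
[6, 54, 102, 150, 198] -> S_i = 6 + 48*i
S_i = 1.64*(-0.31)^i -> [1.64, -0.51, 0.16, -0.05, 0.02]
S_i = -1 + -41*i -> [-1, -42, -83, -124, -165]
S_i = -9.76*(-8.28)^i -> [-9.76, 80.81, -669.13, 5540.4, -45874.48]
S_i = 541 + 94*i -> [541, 635, 729, 823, 917]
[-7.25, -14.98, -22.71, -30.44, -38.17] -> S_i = -7.25 + -7.73*i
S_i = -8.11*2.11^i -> [-8.11, -17.11, -36.11, -76.18, -160.75]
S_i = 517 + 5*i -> [517, 522, 527, 532, 537]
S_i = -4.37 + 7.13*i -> [-4.37, 2.76, 9.89, 17.02, 24.15]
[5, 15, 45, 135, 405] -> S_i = 5*3^i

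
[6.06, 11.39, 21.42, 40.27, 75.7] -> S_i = 6.06*1.88^i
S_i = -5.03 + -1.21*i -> [-5.03, -6.24, -7.45, -8.66, -9.87]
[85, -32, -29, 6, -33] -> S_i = Random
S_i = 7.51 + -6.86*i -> [7.51, 0.65, -6.21, -13.07, -19.93]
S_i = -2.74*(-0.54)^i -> [-2.74, 1.48, -0.8, 0.43, -0.23]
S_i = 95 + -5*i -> [95, 90, 85, 80, 75]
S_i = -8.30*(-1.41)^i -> [-8.3, 11.7, -16.5, 23.27, -32.81]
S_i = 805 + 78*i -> [805, 883, 961, 1039, 1117]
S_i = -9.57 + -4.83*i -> [-9.57, -14.4, -19.23, -24.06, -28.89]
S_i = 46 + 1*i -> [46, 47, 48, 49, 50]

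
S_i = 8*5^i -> [8, 40, 200, 1000, 5000]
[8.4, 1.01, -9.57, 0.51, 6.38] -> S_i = Random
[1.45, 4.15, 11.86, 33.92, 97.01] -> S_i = 1.45*2.86^i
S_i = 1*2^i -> [1, 2, 4, 8, 16]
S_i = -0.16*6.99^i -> [-0.16, -1.12, -7.82, -54.65, -381.97]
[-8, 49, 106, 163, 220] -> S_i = -8 + 57*i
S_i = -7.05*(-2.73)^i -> [-7.05, 19.25, -52.54, 143.44, -391.6]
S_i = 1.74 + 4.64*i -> [1.74, 6.38, 11.02, 15.66, 20.3]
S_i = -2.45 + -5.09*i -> [-2.45, -7.54, -12.63, -17.72, -22.81]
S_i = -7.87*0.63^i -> [-7.87, -4.96, -3.12, -1.97, -1.24]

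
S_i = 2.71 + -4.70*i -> [2.71, -1.99, -6.69, -11.39, -16.09]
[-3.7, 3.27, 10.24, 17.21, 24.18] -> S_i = -3.70 + 6.97*i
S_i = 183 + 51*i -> [183, 234, 285, 336, 387]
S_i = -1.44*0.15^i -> [-1.44, -0.22, -0.03, -0.0, -0.0]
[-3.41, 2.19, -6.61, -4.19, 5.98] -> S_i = Random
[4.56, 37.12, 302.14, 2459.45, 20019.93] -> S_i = 4.56*8.14^i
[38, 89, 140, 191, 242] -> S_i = 38 + 51*i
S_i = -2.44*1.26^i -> [-2.44, -3.07, -3.87, -4.88, -6.15]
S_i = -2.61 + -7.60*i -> [-2.61, -10.21, -17.81, -25.41, -33.01]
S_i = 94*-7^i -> [94, -658, 4606, -32242, 225694]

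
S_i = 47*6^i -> [47, 282, 1692, 10152, 60912]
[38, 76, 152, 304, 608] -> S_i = 38*2^i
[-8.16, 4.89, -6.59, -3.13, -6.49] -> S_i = Random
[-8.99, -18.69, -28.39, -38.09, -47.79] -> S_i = -8.99 + -9.70*i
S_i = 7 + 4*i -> [7, 11, 15, 19, 23]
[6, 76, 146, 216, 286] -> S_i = 6 + 70*i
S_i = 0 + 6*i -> [0, 6, 12, 18, 24]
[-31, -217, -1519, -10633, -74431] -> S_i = -31*7^i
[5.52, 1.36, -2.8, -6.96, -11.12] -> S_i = 5.52 + -4.16*i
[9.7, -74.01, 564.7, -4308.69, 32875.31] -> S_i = 9.70*(-7.63)^i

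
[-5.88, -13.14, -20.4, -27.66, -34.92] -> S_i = -5.88 + -7.26*i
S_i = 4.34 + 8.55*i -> [4.34, 12.89, 21.44, 29.99, 38.54]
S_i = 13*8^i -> [13, 104, 832, 6656, 53248]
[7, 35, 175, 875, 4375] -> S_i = 7*5^i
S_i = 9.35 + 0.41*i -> [9.35, 9.76, 10.17, 10.58, 10.99]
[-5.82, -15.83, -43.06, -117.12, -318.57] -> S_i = -5.82*2.72^i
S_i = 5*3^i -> [5, 15, 45, 135, 405]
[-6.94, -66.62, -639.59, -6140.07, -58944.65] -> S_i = -6.94*9.60^i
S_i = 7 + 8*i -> [7, 15, 23, 31, 39]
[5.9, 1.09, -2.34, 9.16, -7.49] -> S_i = Random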